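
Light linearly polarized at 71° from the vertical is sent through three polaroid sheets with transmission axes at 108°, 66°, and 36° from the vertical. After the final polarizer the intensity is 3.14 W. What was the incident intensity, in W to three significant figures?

I₁ = I₀ cos²(108° − 71°) = I₀ cos²(37°) = 0.6378 I₀.
I₂ = I₁ cos²(66° − 108°) = 0.6378 I₀ · cos²(42°) = 0.3522 I₀.
I₃ = I₂ cos²(36° − 66°) = 0.3522 I₀ · cos²(30°) = 0.2642 I₀.
So 3.14 W = 0.2642 I₀, giving I₀ = 3.14/0.2642 = 11.89 W.

I₀ ≈ 11.9 W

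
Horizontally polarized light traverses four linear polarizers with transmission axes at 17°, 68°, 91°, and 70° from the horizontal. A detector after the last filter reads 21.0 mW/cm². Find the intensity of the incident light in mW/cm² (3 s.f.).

By Malus's law, I₁ = I₀ cos²(17° − 0°) = I₀ cos²(17°) = 0.9145 I₀.
I₂ = I₁ cos²(68° − 17°) = 0.9145 I₀ · cos²(51°) = 0.3622 I₀.
I₃ = I₂ cos²(91° − 68°) = 0.3622 I₀ · cos²(23°) = 0.3069 I₀.
I₄ = I₃ cos²(70° − 91°) = 0.3069 I₀ · cos²(21°) = 0.2675 I₀.
So 21.0 mW/cm² = 0.2675 I₀, giving I₀ = 21.0/0.2675 = 78.51 mW/cm².

I₀ ≈ 78.5 mW/cm²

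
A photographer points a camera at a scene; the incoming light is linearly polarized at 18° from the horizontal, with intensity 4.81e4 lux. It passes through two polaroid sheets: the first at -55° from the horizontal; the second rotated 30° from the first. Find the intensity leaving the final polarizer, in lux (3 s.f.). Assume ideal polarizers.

I ≈ 3080 lux

I₁ = 4.81e4 lux · cos²(73°) = 4112 lux.
I₂ = I₁ · cos²(30°) = 4112 · 0.75 = 3084 lux.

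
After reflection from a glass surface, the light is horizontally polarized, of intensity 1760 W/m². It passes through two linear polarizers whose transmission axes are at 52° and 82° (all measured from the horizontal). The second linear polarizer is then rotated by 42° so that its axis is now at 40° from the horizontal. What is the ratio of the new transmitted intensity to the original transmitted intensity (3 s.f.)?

Before rotation:
I₁ = I₀ cos²(52° − 0°) = I₀ cos²(52°) = 0.379 I₀.
I₂ = I₁ cos²(82° − 52°) = 0.379 I₀ · cos²(30°) = 0.2843 I₀.
After rotation:
I₁ = I₀ cos²(52° − 0°) = I₀ cos²(52°) = 0.379 I₀.
I₂ = I₁ cos²(40° − 52°) = 0.379 I₀ · cos²(12°) = 0.3627 I₀.
Ratio = 0.3627 / 0.2843 = 1.276.

I_new/I_old ≈ 1.28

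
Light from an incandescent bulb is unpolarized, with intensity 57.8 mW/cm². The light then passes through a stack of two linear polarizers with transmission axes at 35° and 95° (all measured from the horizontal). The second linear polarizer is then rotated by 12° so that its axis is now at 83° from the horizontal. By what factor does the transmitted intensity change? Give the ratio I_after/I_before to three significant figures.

Before rotation:
Unpolarized light through the first polarizer → I₁ = ½ I₀, now polarized at 35°.
I₂ = I₁ cos²(95° − 35°) = 0.5 I₀ · cos²(60°) = 0.125 I₀.
After rotation:
Unpolarized light through the first polarizer → I₁ = ½ I₀, now polarized at 35°.
I₂ = I₁ cos²(83° − 35°) = 0.5 I₀ · cos²(48°) = 0.2239 I₀.
Ratio = 0.2239 / 0.125 = 1.791.

I_new/I_old ≈ 1.79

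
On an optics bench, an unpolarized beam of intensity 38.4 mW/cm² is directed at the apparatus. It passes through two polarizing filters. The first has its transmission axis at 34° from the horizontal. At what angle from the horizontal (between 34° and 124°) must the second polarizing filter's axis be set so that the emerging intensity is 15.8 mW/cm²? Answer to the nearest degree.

θ ≈ 59°

Unpolarized light through the first polarizer → I₁ = ½ I₀, now polarized at 34°.
Target fraction: 15.8 / 38.4 mW/cm² = 0.4115 of I₀.
Need I₂/I₀ = 0.4115, so cos²(θ − 34°) = 0.4115 / 0.5 = 0.8229.
θ − 34° = arccos(√0.8229) = 24.9°, giving θ ≈ 34 + 24.9 = 58.9°.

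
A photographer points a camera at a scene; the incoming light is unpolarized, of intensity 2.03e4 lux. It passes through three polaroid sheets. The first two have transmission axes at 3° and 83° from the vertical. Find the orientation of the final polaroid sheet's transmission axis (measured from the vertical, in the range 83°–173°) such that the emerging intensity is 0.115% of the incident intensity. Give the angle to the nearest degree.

Unpolarized light through the first polarizer → I₁ = ½ I₀, now polarized at 3°.
I₂ = I₁ cos²(83° − 3°) = 0.5 I₀ · cos²(80°) = 0.01508 I₀.
Need I₃/I₀ = 0.00115, so cos²(θ − 83°) = 0.00115 / 0.01508 = 0.07628.
θ − 83° = arccos(√0.07628) = 74.0°, giving θ ≈ 83 + 74.0 = 157.0°.

θ ≈ 157°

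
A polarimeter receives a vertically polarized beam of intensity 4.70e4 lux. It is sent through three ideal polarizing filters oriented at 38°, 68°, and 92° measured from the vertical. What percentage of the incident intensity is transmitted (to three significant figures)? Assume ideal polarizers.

By Malus's law, I₁ = 4.70e4 lux · cos²(38°) = 2.919e+04 lux.
I₂ = I₁ · cos²(30°) = 2.919e+04 · 0.75 = 2.189e+04 lux.
I₃ = I₂ · cos²(24°) = 2.189e+04 · 0.8346 = 1.827e+04 lux.
That is 38.87% of the incident intensity.

≈ 38.9%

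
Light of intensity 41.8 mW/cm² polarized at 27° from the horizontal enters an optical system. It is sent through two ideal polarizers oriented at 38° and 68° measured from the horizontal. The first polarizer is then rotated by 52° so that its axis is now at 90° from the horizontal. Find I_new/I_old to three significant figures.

Before rotation:
By Malus's law, I₁ = I₀ cos²(38° − 27°) = I₀ cos²(11°) = 0.9636 I₀.
I₂ = I₁ cos²(68° − 38°) = 0.9636 I₀ · cos²(30°) = 0.7227 I₀.
After rotation:
I₁ = I₀ cos²(90° − 27°) = I₀ cos²(63°) = 0.2061 I₀.
I₂ = I₁ cos²(68° − 90°) = 0.2061 I₀ · cos²(22°) = 0.1772 I₀.
Ratio = 0.1772 / 0.7227 = 0.2452.

I_new/I_old ≈ 0.245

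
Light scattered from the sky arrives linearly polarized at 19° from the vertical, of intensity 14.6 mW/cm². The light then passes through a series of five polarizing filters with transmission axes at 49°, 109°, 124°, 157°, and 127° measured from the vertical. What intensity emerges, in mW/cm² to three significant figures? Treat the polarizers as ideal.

I₁ = 14.6 mW/cm² · cos²(30°) = 10.95 mW/cm².
I₂ = I₁ · cos²(60°) = 10.95 · 0.25 = 2.738 mW/cm².
I₃ = I₂ · cos²(15°) = 2.738 · 0.933 = 2.554 mW/cm².
I₄ = I₃ · cos²(33°) = 2.554 · 0.7034 = 1.796 mW/cm².
I₅ = I₄ · cos²(30°) = 1.796 · 0.75 = 1.347 mW/cm².

I ≈ 1.35 mW/cm²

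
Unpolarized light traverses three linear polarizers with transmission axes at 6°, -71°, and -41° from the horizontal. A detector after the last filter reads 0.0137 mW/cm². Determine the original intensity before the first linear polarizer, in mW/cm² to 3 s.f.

Unpolarized light through the first polarizer → I₁ = ½ I₀, now polarized at 6°.
I₂ = I₁ cos²(-71° − 6°) = 0.5 I₀ · cos²(77°) = 0.0253 I₀.
I₃ = I₂ cos²(-41° + 71°) = 0.0253 I₀ · cos²(30°) = 0.01898 I₀.
So 0.0137 mW/cm² = 0.01898 I₀, giving I₀ = 0.0137/0.01898 = 0.722 mW/cm².

I₀ ≈ 0.722 mW/cm²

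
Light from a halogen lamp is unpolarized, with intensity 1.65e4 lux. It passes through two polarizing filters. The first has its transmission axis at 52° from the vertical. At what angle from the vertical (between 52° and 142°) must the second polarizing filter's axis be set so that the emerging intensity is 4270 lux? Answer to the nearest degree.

Unpolarized light through the first polarizer → I₁ = ½ I₀, now polarized at 52°.
Target fraction: 4270 / 1.65e4 lux = 0.2588 of I₀.
Need I₂/I₀ = 0.2588, so cos²(θ − 52°) = 0.2588 / 0.5 = 0.5176.
θ − 52° = arccos(√0.5176) = 44.0°, giving θ ≈ 52 + 44.0 = 96.0°.

θ ≈ 96°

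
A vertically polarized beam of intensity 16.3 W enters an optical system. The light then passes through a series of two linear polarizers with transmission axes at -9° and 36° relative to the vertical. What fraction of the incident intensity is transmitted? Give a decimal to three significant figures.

I/I₀ ≈ 0.488

I₁ = 16.3 W · cos²(9°) = 15.9 W.
I₂ = I₁ · cos²(45°) = 15.9 · 0.5 = 7.951 W.
Transmitted fraction = 0.4878.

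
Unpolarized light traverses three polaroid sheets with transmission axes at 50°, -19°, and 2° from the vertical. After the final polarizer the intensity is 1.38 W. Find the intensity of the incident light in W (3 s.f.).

I₀ ≈ 24.7 W

Unpolarized light through the first polarizer → I₁ = ½ I₀, now polarized at 50°.
I₂ = I₁ cos²(-19° − 50°) = 0.5 I₀ · cos²(69°) = 0.06421 I₀.
I₃ = I₂ cos²(2° + 19°) = 0.06421 I₀ · cos²(21°) = 0.05597 I₀.
So 1.38 W = 0.05597 I₀, giving I₀ = 1.38/0.05597 = 24.66 W.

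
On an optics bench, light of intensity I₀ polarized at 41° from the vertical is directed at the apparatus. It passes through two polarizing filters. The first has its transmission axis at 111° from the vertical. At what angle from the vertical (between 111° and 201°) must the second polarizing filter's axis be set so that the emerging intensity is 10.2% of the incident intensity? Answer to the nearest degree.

I₁ = I₀ cos²(111° − 41°) = I₀ cos²(70°) = 0.117 I₀.
Need I₂/I₀ = 0.102, so cos²(θ − 111°) = 0.102 / 0.117 = 0.872.
θ − 111° = arccos(√0.872) = 21.0°, giving θ ≈ 111 + 21.0 = 132.0°.

θ ≈ 132°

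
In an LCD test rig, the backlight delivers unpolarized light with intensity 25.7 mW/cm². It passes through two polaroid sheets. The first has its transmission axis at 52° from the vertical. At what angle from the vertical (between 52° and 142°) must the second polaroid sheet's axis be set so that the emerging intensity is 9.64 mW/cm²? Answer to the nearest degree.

Unpolarized light through the first polarizer → I₁ = ½ I₀, now polarized at 52°.
Target fraction: 9.64 / 25.7 mW/cm² = 0.3751 of I₀.
Need I₂/I₀ = 0.3751, so cos²(θ − 52°) = 0.3751 / 0.5 = 0.7502.
θ − 52° = arccos(√0.7502) = 30.0°, giving θ ≈ 52 + 30.0 = 82.0°.

θ ≈ 82°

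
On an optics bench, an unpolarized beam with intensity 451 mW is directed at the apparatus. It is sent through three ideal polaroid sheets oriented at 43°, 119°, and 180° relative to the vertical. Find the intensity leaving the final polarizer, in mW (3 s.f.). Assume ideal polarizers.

Unpolarized light through the first polarizer → I₁ = 451 mW/2 = 225.5 mW, polarized at 43°.
I₂ = I₁ · cos²(76°) = 225.5 · 0.05853 = 13.2 mW.
I₃ = I₂ · cos²(61°) = 13.2 · 0.235 = 3.102 mW.

I ≈ 3.10 mW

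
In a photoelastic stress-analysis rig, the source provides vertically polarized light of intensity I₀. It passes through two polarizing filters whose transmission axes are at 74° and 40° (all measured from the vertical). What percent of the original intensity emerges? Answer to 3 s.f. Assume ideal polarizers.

≈ 5.22%

By Malus's law, I₁ = I₀ cos²(74° − 0°) = I₀ cos²(74°) = 0.07598 I₀.
I₂ = I₁ cos²(40° − 74°) = 0.07598 I₀ · cos²(34°) = 0.05222 I₀.
That is 5.222% of the incident intensity.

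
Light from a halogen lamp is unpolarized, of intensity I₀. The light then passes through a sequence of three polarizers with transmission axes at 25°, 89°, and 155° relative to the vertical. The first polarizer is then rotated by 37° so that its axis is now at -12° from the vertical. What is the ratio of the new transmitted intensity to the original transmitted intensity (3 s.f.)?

I_new/I_old ≈ 0.189

Before rotation:
Unpolarized light through the first polarizer → I₁ = ½ I₀, now polarized at 25°.
I₂ = I₁ cos²(89° − 25°) = 0.5 I₀ · cos²(64°) = 0.09608 I₀.
I₃ = I₂ cos²(155° − 89°) = 0.09608 I₀ · cos²(66°) = 0.0159 I₀.
After rotation:
Unpolarized light through the first polarizer → I₁ = ½ I₀, now polarized at -12°.
Angle between axes 1 and 2: 79°. I₂ = 0.5 I₀ · cos²(79°) = 0.0182 I₀.
I₃ = I₂ cos²(155° − 89°) = 0.0182 I₀ · cos²(66°) = 0.003012 I₀.
Ratio = 0.003012 / 0.0159 = 0.1895.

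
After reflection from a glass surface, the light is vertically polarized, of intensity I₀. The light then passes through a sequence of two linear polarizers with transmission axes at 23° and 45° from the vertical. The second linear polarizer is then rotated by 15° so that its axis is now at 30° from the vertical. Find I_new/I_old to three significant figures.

Before rotation:
I₁ = I₀ cos²(23° − 0°) = I₀ cos²(23°) = 0.8473 I₀.
I₂ = I₁ cos²(45° − 23°) = 0.8473 I₀ · cos²(22°) = 0.7284 I₀.
After rotation:
I₁ = I₀ cos²(23° − 0°) = I₀ cos²(23°) = 0.8473 I₀.
I₂ = I₁ cos²(30° − 23°) = 0.8473 I₀ · cos²(7°) = 0.8347 I₀.
Ratio = 0.8347 / 0.7284 = 1.146.

I_new/I_old ≈ 1.15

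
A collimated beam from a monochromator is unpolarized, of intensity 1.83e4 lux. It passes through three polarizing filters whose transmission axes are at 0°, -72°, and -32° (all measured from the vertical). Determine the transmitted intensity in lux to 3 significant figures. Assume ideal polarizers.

I ≈ 513 lux

Unpolarized light through the first polarizer → I₁ = 1.83e4 lux/2 = 9150 lux, polarized at 0°.
I₂ = I₁ · cos²(72°) = 9150 · 0.09549 = 873.7 lux.
I₃ = I₂ · cos²(40°) = 873.7 · 0.5868 = 512.7 lux.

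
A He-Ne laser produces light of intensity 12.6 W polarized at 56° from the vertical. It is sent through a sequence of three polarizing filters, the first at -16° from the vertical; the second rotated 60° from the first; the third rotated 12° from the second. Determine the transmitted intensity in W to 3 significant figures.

I ≈ 0.288 W

I₁ = 12.6 W · cos²(72°) = 1.203 W.
I₂ = I₁ · cos²(60°) = 1.203 · 0.25 = 0.3008 W.
I₃ = I₂ · cos²(12°) = 0.3008 · 0.9568 = 0.2878 W.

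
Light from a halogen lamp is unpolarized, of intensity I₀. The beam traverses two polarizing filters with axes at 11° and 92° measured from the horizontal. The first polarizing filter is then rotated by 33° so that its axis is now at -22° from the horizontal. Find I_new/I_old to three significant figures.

I_new/I_old ≈ 6.76

Before rotation:
Unpolarized light through the first polarizer → I₁ = ½ I₀, now polarized at 11°.
I₂ = I₁ cos²(92° − 11°) = 0.5 I₀ · cos²(81°) = 0.01224 I₀.
After rotation:
Unpolarized light through the first polarizer → I₁ = ½ I₀, now polarized at -22°.
Angle between axes 1 and 2: 66°. I₂ = 0.5 I₀ · cos²(66°) = 0.08272 I₀.
Ratio = 0.08272 / 0.01224 = 6.76.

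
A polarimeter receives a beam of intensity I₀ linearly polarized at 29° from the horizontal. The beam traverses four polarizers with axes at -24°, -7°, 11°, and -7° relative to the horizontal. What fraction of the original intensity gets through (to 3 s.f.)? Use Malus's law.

By Malus's law, I₁ = I₀ cos²(-24° − 29°) = I₀ cos²(53°) = 0.3622 I₀.
I₂ = I₁ cos²(-7° + 24°) = 0.3622 I₀ · cos²(17°) = 0.3312 I₀.
I₃ = I₂ cos²(11° + 7°) = 0.3312 I₀ · cos²(18°) = 0.2996 I₀.
I₄ = I₃ cos²(-7° − 11°) = 0.2996 I₀ · cos²(18°) = 0.271 I₀.
Transmitted fraction = 0.271.

≈ 0.271 I₀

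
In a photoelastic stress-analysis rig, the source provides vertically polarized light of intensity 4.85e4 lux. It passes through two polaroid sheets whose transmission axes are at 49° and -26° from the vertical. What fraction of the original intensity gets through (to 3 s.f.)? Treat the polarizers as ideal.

I/I₀ ≈ 0.0288

By Malus's law, I₁ = 4.85e4 lux · cos²(49°) = 2.088e+04 lux.
I₂ = I₁ · cos²(75°) = 2.088e+04 · 0.06699 = 1398 lux.
Transmitted fraction = 0.02883.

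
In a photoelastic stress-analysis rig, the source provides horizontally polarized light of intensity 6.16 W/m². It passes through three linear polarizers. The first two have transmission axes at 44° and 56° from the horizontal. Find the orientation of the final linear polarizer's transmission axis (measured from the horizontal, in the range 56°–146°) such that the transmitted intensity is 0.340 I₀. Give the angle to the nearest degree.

By Malus's law, I₁ = I₀ cos²(44° − 0°) = I₀ cos²(44°) = 0.5174 I₀.
I₂ = I₁ cos²(56° − 44°) = 0.5174 I₀ · cos²(12°) = 0.4951 I₀.
Need I₃/I₀ = 0.34, so cos²(θ − 56°) = 0.34 / 0.4951 = 0.6868.
θ − 56° = arccos(√0.6868) = 34.0°, giving θ ≈ 56 + 34.0 = 90.0°.

θ ≈ 90°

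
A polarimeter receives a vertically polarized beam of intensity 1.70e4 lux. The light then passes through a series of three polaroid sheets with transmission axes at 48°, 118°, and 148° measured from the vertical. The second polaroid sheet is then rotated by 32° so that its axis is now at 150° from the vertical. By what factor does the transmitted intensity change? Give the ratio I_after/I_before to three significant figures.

Before rotation:
I₁ = I₀ cos²(48° − 0°) = I₀ cos²(48°) = 0.4477 I₀.
I₂ = I₁ cos²(118° − 48°) = 0.4477 I₀ · cos²(70°) = 0.05238 I₀.
I₃ = I₂ cos²(148° − 118°) = 0.05238 I₀ · cos²(30°) = 0.03928 I₀.
After rotation:
I₁ = I₀ cos²(48° − 0°) = I₀ cos²(48°) = 0.4477 I₀.
Angle between axes 1 and 2: 78°. I₂ = 0.4477 I₀ · cos²(78°) = 0.01935 I₀.
I₃ = I₂ cos²(148° − 150°) = 0.01935 I₀ · cos²(2°) = 0.01933 I₀.
Ratio = 0.01933 / 0.03928 = 0.4921.

I_new/I_old ≈ 0.492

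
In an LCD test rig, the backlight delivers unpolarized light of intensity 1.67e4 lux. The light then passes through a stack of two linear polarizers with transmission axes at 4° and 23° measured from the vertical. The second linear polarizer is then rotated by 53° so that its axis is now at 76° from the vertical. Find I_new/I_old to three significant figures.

I_new/I_old ≈ 0.107

Before rotation:
Unpolarized light through the first polarizer → I₁ = ½ I₀, now polarized at 4°.
I₂ = I₁ cos²(23° − 4°) = 0.5 I₀ · cos²(19°) = 0.447 I₀.
After rotation:
Unpolarized light through the first polarizer → I₁ = ½ I₀, now polarized at 4°.
I₂ = I₁ cos²(76° − 4°) = 0.5 I₀ · cos²(72°) = 0.04775 I₀.
Ratio = 0.04775 / 0.447 = 0.1068.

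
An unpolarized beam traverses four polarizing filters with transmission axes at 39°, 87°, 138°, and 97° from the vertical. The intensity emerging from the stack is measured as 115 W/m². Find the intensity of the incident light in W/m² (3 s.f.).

Unpolarized light through the first polarizer → I₁ = ½ I₀, now polarized at 39°.
I₂ = I₁ cos²(87° − 39°) = 0.5 I₀ · cos²(48°) = 0.2239 I₀.
I₃ = I₂ cos²(138° − 87°) = 0.2239 I₀ · cos²(51°) = 0.08866 I₀.
I₄ = I₃ cos²(97° − 138°) = 0.08866 I₀ · cos²(41°) = 0.0505 I₀.
So 115 W/m² = 0.0505 I₀, giving I₀ = 115/0.0505 = 2277 W/m².

I₀ ≈ 2280 W/m²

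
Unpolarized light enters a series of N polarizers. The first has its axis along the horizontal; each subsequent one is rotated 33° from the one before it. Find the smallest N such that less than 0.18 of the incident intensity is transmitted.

N = 4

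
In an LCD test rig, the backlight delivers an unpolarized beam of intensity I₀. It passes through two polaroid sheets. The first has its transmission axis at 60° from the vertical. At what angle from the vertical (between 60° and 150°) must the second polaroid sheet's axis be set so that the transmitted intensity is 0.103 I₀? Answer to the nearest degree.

Unpolarized light through the first polarizer → I₁ = ½ I₀, now polarized at 60°.
Need I₂/I₀ = 0.103, so cos²(θ − 60°) = 0.103 / 0.5 = 0.206.
θ − 60° = arccos(√0.206) = 63.0°, giving θ ≈ 60 + 63.0 = 123.0°.

θ ≈ 123°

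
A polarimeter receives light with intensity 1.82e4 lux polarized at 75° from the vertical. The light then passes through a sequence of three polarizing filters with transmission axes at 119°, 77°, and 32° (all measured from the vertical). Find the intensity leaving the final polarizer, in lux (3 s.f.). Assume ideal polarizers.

I₁ = 1.82e4 lux · cos²(44°) = 9418 lux.
I₂ = I₁ · cos²(42°) = 9418 · 0.5523 = 5201 lux.
I₃ = I₂ · cos²(45°) = 5201 · 0.5 = 2600 lux.

I ≈ 2600 lux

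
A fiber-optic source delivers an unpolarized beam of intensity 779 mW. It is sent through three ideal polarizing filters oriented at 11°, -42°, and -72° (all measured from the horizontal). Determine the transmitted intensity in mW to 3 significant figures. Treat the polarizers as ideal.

I ≈ 106 mW

Unpolarized light through the first polarizer → I₁ = 779 mW/2 = 389.5 mW, polarized at 11°.
I₂ = I₁ · cos²(53°) = 389.5 · 0.3622 = 141.1 mW.
I₃ = I₂ · cos²(30°) = 141.1 · 0.75 = 105.8 mW.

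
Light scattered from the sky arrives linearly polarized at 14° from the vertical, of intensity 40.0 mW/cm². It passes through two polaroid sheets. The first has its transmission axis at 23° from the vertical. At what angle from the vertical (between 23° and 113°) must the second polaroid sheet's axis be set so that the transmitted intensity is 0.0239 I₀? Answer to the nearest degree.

I₁ = I₀ cos²(23° − 14°) = I₀ cos²(9°) = 0.9755 I₀.
Need I₂/I₀ = 0.0239, so cos²(θ − 23°) = 0.0239 / 0.9755 = 0.0245.
θ − 23° = arccos(√0.0245) = 81.0°, giving θ ≈ 23 + 81.0 = 104.0°.

θ ≈ 104°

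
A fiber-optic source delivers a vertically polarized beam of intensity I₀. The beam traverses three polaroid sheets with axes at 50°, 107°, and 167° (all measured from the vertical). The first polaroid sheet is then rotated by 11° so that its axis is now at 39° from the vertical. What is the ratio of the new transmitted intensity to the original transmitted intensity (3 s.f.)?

Before rotation:
I₁ = I₀ cos²(50° − 0°) = I₀ cos²(50°) = 0.4132 I₀.
I₂ = I₁ cos²(107° − 50°) = 0.4132 I₀ · cos²(57°) = 0.1226 I₀.
I₃ = I₂ cos²(167° − 107°) = 0.1226 I₀ · cos²(60°) = 0.03064 I₀.
After rotation:
I₁ = I₀ cos²(39° − 0°) = I₀ cos²(39°) = 0.604 I₀.
I₂ = I₁ cos²(107° − 39°) = 0.604 I₀ · cos²(68°) = 0.08475 I₀.
I₃ = I₂ cos²(167° − 107°) = 0.08475 I₀ · cos²(60°) = 0.02119 I₀.
Ratio = 0.02119 / 0.03064 = 0.6915.

I_new/I_old ≈ 0.692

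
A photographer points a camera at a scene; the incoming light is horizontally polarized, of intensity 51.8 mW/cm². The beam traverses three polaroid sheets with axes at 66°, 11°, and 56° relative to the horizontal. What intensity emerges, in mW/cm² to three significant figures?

I₁ = 51.8 mW/cm² · cos²(66°) = 8.57 mW/cm².
I₂ = I₁ · cos²(55°) = 8.57 · 0.329 = 2.819 mW/cm².
I₃ = I₂ · cos²(45°) = 2.819 · 0.5 = 1.41 mW/cm².

I ≈ 1.41 mW/cm²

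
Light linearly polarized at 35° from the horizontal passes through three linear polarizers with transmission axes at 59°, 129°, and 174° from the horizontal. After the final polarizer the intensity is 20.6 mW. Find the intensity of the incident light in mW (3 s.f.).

I₁ = I₀ cos²(59° − 35°) = I₀ cos²(24°) = 0.8346 I₀.
I₂ = I₁ cos²(129° − 59°) = 0.8346 I₀ · cos²(70°) = 0.09763 I₀.
I₃ = I₂ cos²(174° − 129°) = 0.09763 I₀ · cos²(45°) = 0.04881 I₀.
So 20.6 mW = 0.04881 I₀, giving I₀ = 20.6/0.04881 = 422 mW.

I₀ ≈ 422 mW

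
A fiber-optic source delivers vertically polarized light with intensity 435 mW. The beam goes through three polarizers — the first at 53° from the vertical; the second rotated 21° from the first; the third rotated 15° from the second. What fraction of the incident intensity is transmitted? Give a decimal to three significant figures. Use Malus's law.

I/I₀ ≈ 0.295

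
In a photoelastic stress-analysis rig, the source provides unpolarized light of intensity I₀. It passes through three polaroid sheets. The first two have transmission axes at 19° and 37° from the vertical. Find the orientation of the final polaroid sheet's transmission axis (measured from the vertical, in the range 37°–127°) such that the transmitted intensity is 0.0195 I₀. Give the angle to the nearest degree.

θ ≈ 115°

Unpolarized light through the first polarizer → I₁ = ½ I₀, now polarized at 19°.
I₂ = I₁ cos²(37° − 19°) = 0.5 I₀ · cos²(18°) = 0.4523 I₀.
Need I₃/I₀ = 0.0195, so cos²(θ − 37°) = 0.0195 / 0.4523 = 0.04312.
θ − 37° = arccos(√0.04312) = 78.0°, giving θ ≈ 37 + 78.0 = 115.0°.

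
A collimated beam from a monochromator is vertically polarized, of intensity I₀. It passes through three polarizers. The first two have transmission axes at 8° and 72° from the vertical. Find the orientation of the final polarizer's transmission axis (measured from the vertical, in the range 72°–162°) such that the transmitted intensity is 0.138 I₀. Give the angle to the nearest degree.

I₁ = I₀ cos²(8° − 0°) = I₀ cos²(8°) = 0.9806 I₀.
I₂ = I₁ cos²(72° − 8°) = 0.9806 I₀ · cos²(64°) = 0.1884 I₀.
Need I₃/I₀ = 0.138, so cos²(θ − 72°) = 0.138 / 0.1884 = 0.7323.
θ − 72° = arccos(√0.7323) = 31.2°, giving θ ≈ 72 + 31.2 = 103.2°.

θ ≈ 103°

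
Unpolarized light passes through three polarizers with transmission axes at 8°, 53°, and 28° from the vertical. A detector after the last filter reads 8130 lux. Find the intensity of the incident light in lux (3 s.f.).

Unpolarized light through the first polarizer → I₁ = ½ I₀, now polarized at 8°.
I₂ = I₁ cos²(53° − 8°) = 0.5 I₀ · cos²(45°) = 0.25 I₀.
I₃ = I₂ cos²(28° − 53°) = 0.25 I₀ · cos²(25°) = 0.2053 I₀.
So 8130 lux = 0.2053 I₀, giving I₀ = 8130/0.2053 = 3.959e+04 lux.

I₀ ≈ 3.96e4 lux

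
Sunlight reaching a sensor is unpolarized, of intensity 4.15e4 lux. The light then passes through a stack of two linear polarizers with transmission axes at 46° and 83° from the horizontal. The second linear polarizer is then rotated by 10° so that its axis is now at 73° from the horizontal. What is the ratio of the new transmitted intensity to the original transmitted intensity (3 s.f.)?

Before rotation:
Unpolarized light through the first polarizer → I₁ = ½ I₀, now polarized at 46°.
I₂ = I₁ cos²(83° − 46°) = 0.5 I₀ · cos²(37°) = 0.3189 I₀.
After rotation:
Unpolarized light through the first polarizer → I₁ = ½ I₀, now polarized at 46°.
I₂ = I₁ cos²(73° − 46°) = 0.5 I₀ · cos²(27°) = 0.3969 I₀.
Ratio = 0.3969 / 0.3189 = 1.245.

I_new/I_old ≈ 1.24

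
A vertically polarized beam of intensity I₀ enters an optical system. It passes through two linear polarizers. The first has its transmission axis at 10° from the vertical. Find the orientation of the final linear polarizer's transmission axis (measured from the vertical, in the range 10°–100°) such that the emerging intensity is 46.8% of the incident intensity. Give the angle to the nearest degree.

θ ≈ 56°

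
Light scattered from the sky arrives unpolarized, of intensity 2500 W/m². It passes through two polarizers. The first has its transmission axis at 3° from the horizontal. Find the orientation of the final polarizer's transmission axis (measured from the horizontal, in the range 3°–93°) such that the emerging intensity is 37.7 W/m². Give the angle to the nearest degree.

Unpolarized light through the first polarizer → I₁ = ½ I₀, now polarized at 3°.
Target fraction: 37.7 / 2500 W/m² = 0.01508 of I₀.
Need I₂/I₀ = 0.01508, so cos²(θ − 3°) = 0.01508 / 0.5 = 0.03016.
θ − 3° = arccos(√0.03016) = 80.0°, giving θ ≈ 3 + 80.0 = 83.0°.

θ ≈ 83°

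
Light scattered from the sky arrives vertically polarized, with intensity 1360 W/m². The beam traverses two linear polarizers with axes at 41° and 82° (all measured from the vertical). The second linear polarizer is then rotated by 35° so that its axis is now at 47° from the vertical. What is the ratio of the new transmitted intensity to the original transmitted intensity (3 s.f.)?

I_new/I_old ≈ 1.74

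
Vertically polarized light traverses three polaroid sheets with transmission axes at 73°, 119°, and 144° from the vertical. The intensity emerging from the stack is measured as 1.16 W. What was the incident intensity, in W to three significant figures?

I₀ ≈ 34.2 W

I₁ = I₀ cos²(73° − 0°) = I₀ cos²(73°) = 0.08548 I₀.
I₂ = I₁ cos²(119° − 73°) = 0.08548 I₀ · cos²(46°) = 0.04125 I₀.
I₃ = I₂ cos²(144° − 119°) = 0.04125 I₀ · cos²(25°) = 0.03388 I₀.
So 1.16 W = 0.03388 I₀, giving I₀ = 1.16/0.03388 = 34.24 W.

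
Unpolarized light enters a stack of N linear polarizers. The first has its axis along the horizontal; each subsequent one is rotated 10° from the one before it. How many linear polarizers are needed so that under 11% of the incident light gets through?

N = 51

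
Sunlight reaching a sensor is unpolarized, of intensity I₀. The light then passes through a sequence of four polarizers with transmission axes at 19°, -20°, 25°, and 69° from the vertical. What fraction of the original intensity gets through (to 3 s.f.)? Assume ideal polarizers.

≈ 0.0781 I₀

Unpolarized light through the first polarizer → I₁ = ½ I₀, now polarized at 19°.
I₂ = I₁ cos²(-20° − 19°) = 0.5 I₀ · cos²(39°) = 0.302 I₀.
I₃ = I₂ cos²(25° + 20°) = 0.302 I₀ · cos²(45°) = 0.151 I₀.
I₄ = I₃ cos²(69° − 25°) = 0.151 I₀ · cos²(44°) = 0.07813 I₀.
Transmitted fraction = 0.07813.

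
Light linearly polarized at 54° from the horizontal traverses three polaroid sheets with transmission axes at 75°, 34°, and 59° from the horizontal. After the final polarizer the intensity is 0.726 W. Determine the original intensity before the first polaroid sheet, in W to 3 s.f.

I₁ = I₀ cos²(75° − 54°) = I₀ cos²(21°) = 0.8716 I₀.
I₂ = I₁ cos²(34° − 75°) = 0.8716 I₀ · cos²(41°) = 0.4964 I₀.
I₃ = I₂ cos²(59° − 34°) = 0.4964 I₀ · cos²(25°) = 0.4078 I₀.
So 0.726 W = 0.4078 I₀, giving I₀ = 0.726/0.4078 = 1.78 W.

I₀ ≈ 1.78 W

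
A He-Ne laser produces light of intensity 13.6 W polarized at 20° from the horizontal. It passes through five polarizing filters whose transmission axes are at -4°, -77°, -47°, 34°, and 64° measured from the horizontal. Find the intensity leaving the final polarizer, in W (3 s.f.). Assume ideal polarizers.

I₁ = 13.6 W · cos²(24°) = 11.35 W.
I₂ = I₁ · cos²(73°) = 11.35 · 0.08548 = 0.9702 W.
I₃ = I₂ · cos²(30°) = 0.9702 · 0.75 = 0.7277 W.
I₄ = I₃ · cos²(81°) = 0.7277 · 0.02447 = 0.01781 W.
I₅ = I₄ · cos²(30°) = 0.01781 · 0.75 = 0.01336 W.

I ≈ 0.0134 W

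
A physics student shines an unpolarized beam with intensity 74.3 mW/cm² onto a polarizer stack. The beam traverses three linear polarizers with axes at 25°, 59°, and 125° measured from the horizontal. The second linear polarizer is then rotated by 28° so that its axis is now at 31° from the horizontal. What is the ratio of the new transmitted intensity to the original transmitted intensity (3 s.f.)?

I_new/I_old ≈ 0.0423

Before rotation:
Unpolarized light through the first polarizer → I₁ = ½ I₀, now polarized at 25°.
I₂ = I₁ cos²(59° − 25°) = 0.5 I₀ · cos²(34°) = 0.3437 I₀.
I₃ = I₂ cos²(125° − 59°) = 0.3437 I₀ · cos²(66°) = 0.05685 I₀.
After rotation:
Unpolarized light through the first polarizer → I₁ = ½ I₀, now polarized at 25°.
I₂ = I₁ cos²(31° − 25°) = 0.5 I₀ · cos²(6°) = 0.4945 I₀.
Angle between axes 2 and 3: 86°. I₃ = 0.4945 I₀ · cos²(86°) = 0.002406 I₀.
Ratio = 0.002406 / 0.05685 = 0.04233.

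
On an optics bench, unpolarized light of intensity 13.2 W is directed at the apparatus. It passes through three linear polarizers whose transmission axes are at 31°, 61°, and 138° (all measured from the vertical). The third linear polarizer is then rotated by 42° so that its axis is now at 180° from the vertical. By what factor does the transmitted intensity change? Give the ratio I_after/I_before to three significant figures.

Before rotation:
Unpolarized light through the first polarizer → I₁ = ½ I₀, now polarized at 31°.
I₂ = I₁ cos²(61° − 31°) = 0.5 I₀ · cos²(30°) = 0.375 I₀.
I₃ = I₂ cos²(138° − 61°) = 0.375 I₀ · cos²(77°) = 0.01898 I₀.
After rotation:
Unpolarized light through the first polarizer → I₁ = ½ I₀, now polarized at 31°.
I₂ = I₁ cos²(61° − 31°) = 0.5 I₀ · cos²(30°) = 0.375 I₀.
Angle between axes 2 and 3: 61°. I₃ = 0.375 I₀ · cos²(61°) = 0.08814 I₀.
Ratio = 0.08814 / 0.01898 = 4.645.

I_new/I_old ≈ 4.64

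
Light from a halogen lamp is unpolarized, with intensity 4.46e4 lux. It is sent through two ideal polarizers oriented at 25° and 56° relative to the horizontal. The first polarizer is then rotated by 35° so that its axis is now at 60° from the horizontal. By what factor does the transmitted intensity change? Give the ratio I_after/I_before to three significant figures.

I_new/I_old ≈ 1.35

Before rotation:
Unpolarized light through the first polarizer → I₁ = ½ I₀, now polarized at 25°.
I₂ = I₁ cos²(56° − 25°) = 0.5 I₀ · cos²(31°) = 0.3674 I₀.
After rotation:
Unpolarized light through the first polarizer → I₁ = ½ I₀, now polarized at 60°.
I₂ = I₁ cos²(56° − 60°) = 0.5 I₀ · cos²(4°) = 0.4976 I₀.
Ratio = 0.4976 / 0.3674 = 1.354.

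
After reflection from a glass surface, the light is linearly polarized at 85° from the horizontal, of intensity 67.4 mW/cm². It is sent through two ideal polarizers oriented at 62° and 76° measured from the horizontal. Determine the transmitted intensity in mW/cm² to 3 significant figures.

I ≈ 53.8 mW/cm²

By Malus's law, I₁ = 67.4 mW/cm² · cos²(23°) = 57.11 mW/cm².
I₂ = I₁ · cos²(14°) = 57.11 · 0.9415 = 53.77 mW/cm².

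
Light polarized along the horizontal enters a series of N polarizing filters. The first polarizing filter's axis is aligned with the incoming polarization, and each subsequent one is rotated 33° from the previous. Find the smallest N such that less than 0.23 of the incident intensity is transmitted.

N = 6

First polarizer is aligned with the polarization: full transmission.
Each further stage multiplies by cos²(33°) = 0.7034.
After N polarizers: T = 0.7034^(N−1). Require T < 0.23 ⇒ N−1 > ln(0.23)/ln(0.7034) = 4.18, so N−1 ≥ 5 and N = 6.
Check: N=6 gives T = 0.1722 < 0.23; N=5 gives T = 0.2448.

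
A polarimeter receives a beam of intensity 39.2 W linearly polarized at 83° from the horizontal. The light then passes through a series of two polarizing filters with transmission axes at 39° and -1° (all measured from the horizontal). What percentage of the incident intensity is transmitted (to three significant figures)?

≈ 30.4%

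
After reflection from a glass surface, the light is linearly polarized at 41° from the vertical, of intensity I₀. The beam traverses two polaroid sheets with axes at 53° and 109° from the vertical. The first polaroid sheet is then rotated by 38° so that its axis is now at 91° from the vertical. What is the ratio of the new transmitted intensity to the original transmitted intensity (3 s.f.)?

Before rotation:
I₁ = I₀ cos²(53° − 41°) = I₀ cos²(12°) = 0.9568 I₀.
I₂ = I₁ cos²(109° − 53°) = 0.9568 I₀ · cos²(56°) = 0.2992 I₀.
After rotation:
I₁ = I₀ cos²(91° − 41°) = I₀ cos²(50°) = 0.4132 I₀.
I₂ = I₁ cos²(109° − 91°) = 0.4132 I₀ · cos²(18°) = 0.3737 I₀.
Ratio = 0.3737 / 0.2992 = 1.249.

I_new/I_old ≈ 1.25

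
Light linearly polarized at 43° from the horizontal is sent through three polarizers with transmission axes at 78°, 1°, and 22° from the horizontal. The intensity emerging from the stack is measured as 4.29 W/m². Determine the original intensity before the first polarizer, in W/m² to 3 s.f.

I₀ ≈ 145 W/m²

By Malus's law, I₁ = I₀ cos²(78° − 43°) = I₀ cos²(35°) = 0.671 I₀.
I₂ = I₁ cos²(1° − 78°) = 0.671 I₀ · cos²(77°) = 0.03396 I₀.
I₃ = I₂ cos²(22° − 1°) = 0.03396 I₀ · cos²(21°) = 0.02959 I₀.
So 4.29 W/m² = 0.02959 I₀, giving I₀ = 4.29/0.02959 = 145 W/m².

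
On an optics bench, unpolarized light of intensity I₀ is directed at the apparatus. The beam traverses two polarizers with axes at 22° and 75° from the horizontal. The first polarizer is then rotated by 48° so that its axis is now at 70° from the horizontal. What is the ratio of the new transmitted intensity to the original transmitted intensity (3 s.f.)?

I_new/I_old ≈ 2.74

Before rotation:
Unpolarized light through the first polarizer → I₁ = ½ I₀, now polarized at 22°.
I₂ = I₁ cos²(75° − 22°) = 0.5 I₀ · cos²(53°) = 0.1811 I₀.
After rotation:
Unpolarized light through the first polarizer → I₁ = ½ I₀, now polarized at 70°.
I₂ = I₁ cos²(75° − 70°) = 0.5 I₀ · cos²(5°) = 0.4962 I₀.
Ratio = 0.4962 / 0.1811 = 2.74.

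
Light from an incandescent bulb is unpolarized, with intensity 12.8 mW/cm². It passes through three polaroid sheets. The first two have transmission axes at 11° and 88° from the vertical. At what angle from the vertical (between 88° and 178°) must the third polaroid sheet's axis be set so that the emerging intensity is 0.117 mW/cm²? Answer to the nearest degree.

θ ≈ 141°

Unpolarized light through the first polarizer → I₁ = ½ I₀, now polarized at 11°.
I₂ = I₁ cos²(88° − 11°) = 0.5 I₀ · cos²(77°) = 0.0253 I₀.
Target fraction: 0.117 / 12.8 mW/cm² = 0.009141 of I₀.
Need I₃/I₀ = 0.009141, so cos²(θ − 88°) = 0.009141 / 0.0253 = 0.3613.
θ − 88° = arccos(√0.3613) = 53.1°, giving θ ≈ 88 + 53.1 = 141.1°.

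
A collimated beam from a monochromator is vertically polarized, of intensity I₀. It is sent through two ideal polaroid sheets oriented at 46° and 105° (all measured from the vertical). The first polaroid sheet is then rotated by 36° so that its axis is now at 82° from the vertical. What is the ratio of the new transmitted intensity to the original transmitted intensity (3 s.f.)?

I_new/I_old ≈ 0.128

Before rotation:
I₁ = I₀ cos²(46° − 0°) = I₀ cos²(46°) = 0.4826 I₀.
I₂ = I₁ cos²(105° − 46°) = 0.4826 I₀ · cos²(59°) = 0.128 I₀.
After rotation:
I₁ = I₀ cos²(82° − 0°) = I₀ cos²(82°) = 0.01937 I₀.
I₂ = I₁ cos²(105° − 82°) = 0.01937 I₀ · cos²(23°) = 0.01641 I₀.
Ratio = 0.01641 / 0.128 = 0.1282.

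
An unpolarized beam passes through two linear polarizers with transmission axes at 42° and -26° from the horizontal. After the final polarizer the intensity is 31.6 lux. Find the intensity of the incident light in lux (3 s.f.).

Unpolarized light through the first polarizer → I₁ = ½ I₀, now polarized at 42°.
I₂ = I₁ cos²(-26° − 42°) = 0.5 I₀ · cos²(68°) = 0.07017 I₀.
So 31.6 lux = 0.07017 I₀, giving I₀ = 31.6/0.07017 = 450.4 lux.

I₀ ≈ 450 lux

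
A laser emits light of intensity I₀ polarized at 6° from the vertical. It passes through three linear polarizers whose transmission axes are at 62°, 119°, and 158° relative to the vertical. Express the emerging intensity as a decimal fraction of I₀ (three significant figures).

≈ 0.0560 I₀

I₁ = I₀ cos²(62° − 6°) = I₀ cos²(56°) = 0.3127 I₀.
I₂ = I₁ cos²(119° − 62°) = 0.3127 I₀ · cos²(57°) = 0.09276 I₀.
I₃ = I₂ cos²(158° − 119°) = 0.09276 I₀ · cos²(39°) = 0.05602 I₀.
Transmitted fraction = 0.05602.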